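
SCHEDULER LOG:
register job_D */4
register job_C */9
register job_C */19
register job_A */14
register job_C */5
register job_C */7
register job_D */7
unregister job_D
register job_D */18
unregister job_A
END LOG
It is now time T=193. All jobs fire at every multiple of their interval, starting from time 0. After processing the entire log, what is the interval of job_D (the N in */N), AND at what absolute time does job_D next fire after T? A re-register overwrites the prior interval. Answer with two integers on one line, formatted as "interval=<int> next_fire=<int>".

Op 1: register job_D */4 -> active={job_D:*/4}
Op 2: register job_C */9 -> active={job_C:*/9, job_D:*/4}
Op 3: register job_C */19 -> active={job_C:*/19, job_D:*/4}
Op 4: register job_A */14 -> active={job_A:*/14, job_C:*/19, job_D:*/4}
Op 5: register job_C */5 -> active={job_A:*/14, job_C:*/5, job_D:*/4}
Op 6: register job_C */7 -> active={job_A:*/14, job_C:*/7, job_D:*/4}
Op 7: register job_D */7 -> active={job_A:*/14, job_C:*/7, job_D:*/7}
Op 8: unregister job_D -> active={job_A:*/14, job_C:*/7}
Op 9: register job_D */18 -> active={job_A:*/14, job_C:*/7, job_D:*/18}
Op 10: unregister job_A -> active={job_C:*/7, job_D:*/18}
Final interval of job_D = 18
Next fire of job_D after T=193: (193//18+1)*18 = 198

Answer: interval=18 next_fire=198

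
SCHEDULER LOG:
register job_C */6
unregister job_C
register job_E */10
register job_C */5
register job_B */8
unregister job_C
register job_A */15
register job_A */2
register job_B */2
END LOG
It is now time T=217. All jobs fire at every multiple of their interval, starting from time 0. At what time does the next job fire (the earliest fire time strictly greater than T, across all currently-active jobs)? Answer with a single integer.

Answer: 218

Derivation:
Op 1: register job_C */6 -> active={job_C:*/6}
Op 2: unregister job_C -> active={}
Op 3: register job_E */10 -> active={job_E:*/10}
Op 4: register job_C */5 -> active={job_C:*/5, job_E:*/10}
Op 5: register job_B */8 -> active={job_B:*/8, job_C:*/5, job_E:*/10}
Op 6: unregister job_C -> active={job_B:*/8, job_E:*/10}
Op 7: register job_A */15 -> active={job_A:*/15, job_B:*/8, job_E:*/10}
Op 8: register job_A */2 -> active={job_A:*/2, job_B:*/8, job_E:*/10}
Op 9: register job_B */2 -> active={job_A:*/2, job_B:*/2, job_E:*/10}
  job_A: interval 2, next fire after T=217 is 218
  job_B: interval 2, next fire after T=217 is 218
  job_E: interval 10, next fire after T=217 is 220
Earliest fire time = 218 (job job_A)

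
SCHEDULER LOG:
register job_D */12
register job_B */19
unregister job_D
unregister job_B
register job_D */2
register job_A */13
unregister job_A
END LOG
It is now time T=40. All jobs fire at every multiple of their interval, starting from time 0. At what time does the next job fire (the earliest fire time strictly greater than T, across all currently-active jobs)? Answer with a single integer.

Answer: 42

Derivation:
Op 1: register job_D */12 -> active={job_D:*/12}
Op 2: register job_B */19 -> active={job_B:*/19, job_D:*/12}
Op 3: unregister job_D -> active={job_B:*/19}
Op 4: unregister job_B -> active={}
Op 5: register job_D */2 -> active={job_D:*/2}
Op 6: register job_A */13 -> active={job_A:*/13, job_D:*/2}
Op 7: unregister job_A -> active={job_D:*/2}
  job_D: interval 2, next fire after T=40 is 42
Earliest fire time = 42 (job job_D)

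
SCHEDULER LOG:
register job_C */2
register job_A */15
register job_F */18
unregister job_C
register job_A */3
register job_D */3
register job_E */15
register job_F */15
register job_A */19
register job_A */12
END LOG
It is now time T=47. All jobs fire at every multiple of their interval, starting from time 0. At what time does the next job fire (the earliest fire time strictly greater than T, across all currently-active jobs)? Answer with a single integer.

Op 1: register job_C */2 -> active={job_C:*/2}
Op 2: register job_A */15 -> active={job_A:*/15, job_C:*/2}
Op 3: register job_F */18 -> active={job_A:*/15, job_C:*/2, job_F:*/18}
Op 4: unregister job_C -> active={job_A:*/15, job_F:*/18}
Op 5: register job_A */3 -> active={job_A:*/3, job_F:*/18}
Op 6: register job_D */3 -> active={job_A:*/3, job_D:*/3, job_F:*/18}
Op 7: register job_E */15 -> active={job_A:*/3, job_D:*/3, job_E:*/15, job_F:*/18}
Op 8: register job_F */15 -> active={job_A:*/3, job_D:*/3, job_E:*/15, job_F:*/15}
Op 9: register job_A */19 -> active={job_A:*/19, job_D:*/3, job_E:*/15, job_F:*/15}
Op 10: register job_A */12 -> active={job_A:*/12, job_D:*/3, job_E:*/15, job_F:*/15}
  job_A: interval 12, next fire after T=47 is 48
  job_D: interval 3, next fire after T=47 is 48
  job_E: interval 15, next fire after T=47 is 60
  job_F: interval 15, next fire after T=47 is 60
Earliest fire time = 48 (job job_A)

Answer: 48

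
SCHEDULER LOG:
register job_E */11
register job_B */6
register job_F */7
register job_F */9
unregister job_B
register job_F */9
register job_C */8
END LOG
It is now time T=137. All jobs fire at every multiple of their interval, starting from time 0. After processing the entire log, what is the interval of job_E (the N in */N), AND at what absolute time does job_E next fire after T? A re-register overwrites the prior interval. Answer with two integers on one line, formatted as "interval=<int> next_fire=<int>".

Answer: interval=11 next_fire=143

Derivation:
Op 1: register job_E */11 -> active={job_E:*/11}
Op 2: register job_B */6 -> active={job_B:*/6, job_E:*/11}
Op 3: register job_F */7 -> active={job_B:*/6, job_E:*/11, job_F:*/7}
Op 4: register job_F */9 -> active={job_B:*/6, job_E:*/11, job_F:*/9}
Op 5: unregister job_B -> active={job_E:*/11, job_F:*/9}
Op 6: register job_F */9 -> active={job_E:*/11, job_F:*/9}
Op 7: register job_C */8 -> active={job_C:*/8, job_E:*/11, job_F:*/9}
Final interval of job_E = 11
Next fire of job_E after T=137: (137//11+1)*11 = 143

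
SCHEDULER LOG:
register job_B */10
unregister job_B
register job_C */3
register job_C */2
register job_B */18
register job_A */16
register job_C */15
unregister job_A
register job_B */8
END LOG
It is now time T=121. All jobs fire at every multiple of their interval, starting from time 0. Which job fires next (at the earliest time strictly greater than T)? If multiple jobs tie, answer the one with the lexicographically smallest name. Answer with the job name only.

Answer: job_B

Derivation:
Op 1: register job_B */10 -> active={job_B:*/10}
Op 2: unregister job_B -> active={}
Op 3: register job_C */3 -> active={job_C:*/3}
Op 4: register job_C */2 -> active={job_C:*/2}
Op 5: register job_B */18 -> active={job_B:*/18, job_C:*/2}
Op 6: register job_A */16 -> active={job_A:*/16, job_B:*/18, job_C:*/2}
Op 7: register job_C */15 -> active={job_A:*/16, job_B:*/18, job_C:*/15}
Op 8: unregister job_A -> active={job_B:*/18, job_C:*/15}
Op 9: register job_B */8 -> active={job_B:*/8, job_C:*/15}
  job_B: interval 8, next fire after T=121 is 128
  job_C: interval 15, next fire after T=121 is 135
Earliest = 128, winner (lex tiebreak) = job_B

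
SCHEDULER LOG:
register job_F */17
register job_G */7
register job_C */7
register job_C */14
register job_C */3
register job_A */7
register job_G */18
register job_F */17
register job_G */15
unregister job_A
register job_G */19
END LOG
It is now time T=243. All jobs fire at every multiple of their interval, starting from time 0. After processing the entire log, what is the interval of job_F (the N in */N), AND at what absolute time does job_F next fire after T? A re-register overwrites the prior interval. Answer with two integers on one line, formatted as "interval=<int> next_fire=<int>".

Op 1: register job_F */17 -> active={job_F:*/17}
Op 2: register job_G */7 -> active={job_F:*/17, job_G:*/7}
Op 3: register job_C */7 -> active={job_C:*/7, job_F:*/17, job_G:*/7}
Op 4: register job_C */14 -> active={job_C:*/14, job_F:*/17, job_G:*/7}
Op 5: register job_C */3 -> active={job_C:*/3, job_F:*/17, job_G:*/7}
Op 6: register job_A */7 -> active={job_A:*/7, job_C:*/3, job_F:*/17, job_G:*/7}
Op 7: register job_G */18 -> active={job_A:*/7, job_C:*/3, job_F:*/17, job_G:*/18}
Op 8: register job_F */17 -> active={job_A:*/7, job_C:*/3, job_F:*/17, job_G:*/18}
Op 9: register job_G */15 -> active={job_A:*/7, job_C:*/3, job_F:*/17, job_G:*/15}
Op 10: unregister job_A -> active={job_C:*/3, job_F:*/17, job_G:*/15}
Op 11: register job_G */19 -> active={job_C:*/3, job_F:*/17, job_G:*/19}
Final interval of job_F = 17
Next fire of job_F after T=243: (243//17+1)*17 = 255

Answer: interval=17 next_fire=255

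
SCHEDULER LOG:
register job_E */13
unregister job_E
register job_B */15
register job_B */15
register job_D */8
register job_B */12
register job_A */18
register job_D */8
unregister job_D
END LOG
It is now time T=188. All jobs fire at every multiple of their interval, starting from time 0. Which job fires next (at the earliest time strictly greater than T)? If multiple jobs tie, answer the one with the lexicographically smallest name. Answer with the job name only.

Answer: job_B

Derivation:
Op 1: register job_E */13 -> active={job_E:*/13}
Op 2: unregister job_E -> active={}
Op 3: register job_B */15 -> active={job_B:*/15}
Op 4: register job_B */15 -> active={job_B:*/15}
Op 5: register job_D */8 -> active={job_B:*/15, job_D:*/8}
Op 6: register job_B */12 -> active={job_B:*/12, job_D:*/8}
Op 7: register job_A */18 -> active={job_A:*/18, job_B:*/12, job_D:*/8}
Op 8: register job_D */8 -> active={job_A:*/18, job_B:*/12, job_D:*/8}
Op 9: unregister job_D -> active={job_A:*/18, job_B:*/12}
  job_A: interval 18, next fire after T=188 is 198
  job_B: interval 12, next fire after T=188 is 192
Earliest = 192, winner (lex tiebreak) = job_B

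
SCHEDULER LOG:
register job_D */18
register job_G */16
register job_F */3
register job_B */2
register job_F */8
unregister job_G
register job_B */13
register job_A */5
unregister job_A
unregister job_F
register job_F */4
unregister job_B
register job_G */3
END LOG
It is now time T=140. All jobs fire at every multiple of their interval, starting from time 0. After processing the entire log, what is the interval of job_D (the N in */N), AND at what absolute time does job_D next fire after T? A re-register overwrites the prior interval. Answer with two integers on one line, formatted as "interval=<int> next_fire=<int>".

Answer: interval=18 next_fire=144

Derivation:
Op 1: register job_D */18 -> active={job_D:*/18}
Op 2: register job_G */16 -> active={job_D:*/18, job_G:*/16}
Op 3: register job_F */3 -> active={job_D:*/18, job_F:*/3, job_G:*/16}
Op 4: register job_B */2 -> active={job_B:*/2, job_D:*/18, job_F:*/3, job_G:*/16}
Op 5: register job_F */8 -> active={job_B:*/2, job_D:*/18, job_F:*/8, job_G:*/16}
Op 6: unregister job_G -> active={job_B:*/2, job_D:*/18, job_F:*/8}
Op 7: register job_B */13 -> active={job_B:*/13, job_D:*/18, job_F:*/8}
Op 8: register job_A */5 -> active={job_A:*/5, job_B:*/13, job_D:*/18, job_F:*/8}
Op 9: unregister job_A -> active={job_B:*/13, job_D:*/18, job_F:*/8}
Op 10: unregister job_F -> active={job_B:*/13, job_D:*/18}
Op 11: register job_F */4 -> active={job_B:*/13, job_D:*/18, job_F:*/4}
Op 12: unregister job_B -> active={job_D:*/18, job_F:*/4}
Op 13: register job_G */3 -> active={job_D:*/18, job_F:*/4, job_G:*/3}
Final interval of job_D = 18
Next fire of job_D after T=140: (140//18+1)*18 = 144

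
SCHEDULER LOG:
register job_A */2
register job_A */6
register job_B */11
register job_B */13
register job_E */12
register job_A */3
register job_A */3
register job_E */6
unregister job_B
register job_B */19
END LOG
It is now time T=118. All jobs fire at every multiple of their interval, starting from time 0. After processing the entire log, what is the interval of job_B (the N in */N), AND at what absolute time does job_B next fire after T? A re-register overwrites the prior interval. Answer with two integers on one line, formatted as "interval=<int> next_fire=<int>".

Op 1: register job_A */2 -> active={job_A:*/2}
Op 2: register job_A */6 -> active={job_A:*/6}
Op 3: register job_B */11 -> active={job_A:*/6, job_B:*/11}
Op 4: register job_B */13 -> active={job_A:*/6, job_B:*/13}
Op 5: register job_E */12 -> active={job_A:*/6, job_B:*/13, job_E:*/12}
Op 6: register job_A */3 -> active={job_A:*/3, job_B:*/13, job_E:*/12}
Op 7: register job_A */3 -> active={job_A:*/3, job_B:*/13, job_E:*/12}
Op 8: register job_E */6 -> active={job_A:*/3, job_B:*/13, job_E:*/6}
Op 9: unregister job_B -> active={job_A:*/3, job_E:*/6}
Op 10: register job_B */19 -> active={job_A:*/3, job_B:*/19, job_E:*/6}
Final interval of job_B = 19
Next fire of job_B after T=118: (118//19+1)*19 = 133

Answer: interval=19 next_fire=133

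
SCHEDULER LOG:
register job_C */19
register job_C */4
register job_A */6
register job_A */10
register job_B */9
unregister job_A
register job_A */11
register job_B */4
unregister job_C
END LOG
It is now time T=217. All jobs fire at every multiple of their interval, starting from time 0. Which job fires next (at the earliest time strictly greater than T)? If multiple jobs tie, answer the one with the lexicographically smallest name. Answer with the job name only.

Answer: job_A

Derivation:
Op 1: register job_C */19 -> active={job_C:*/19}
Op 2: register job_C */4 -> active={job_C:*/4}
Op 3: register job_A */6 -> active={job_A:*/6, job_C:*/4}
Op 4: register job_A */10 -> active={job_A:*/10, job_C:*/4}
Op 5: register job_B */9 -> active={job_A:*/10, job_B:*/9, job_C:*/4}
Op 6: unregister job_A -> active={job_B:*/9, job_C:*/4}
Op 7: register job_A */11 -> active={job_A:*/11, job_B:*/9, job_C:*/4}
Op 8: register job_B */4 -> active={job_A:*/11, job_B:*/4, job_C:*/4}
Op 9: unregister job_C -> active={job_A:*/11, job_B:*/4}
  job_A: interval 11, next fire after T=217 is 220
  job_B: interval 4, next fire after T=217 is 220
Earliest = 220, winner (lex tiebreak) = job_A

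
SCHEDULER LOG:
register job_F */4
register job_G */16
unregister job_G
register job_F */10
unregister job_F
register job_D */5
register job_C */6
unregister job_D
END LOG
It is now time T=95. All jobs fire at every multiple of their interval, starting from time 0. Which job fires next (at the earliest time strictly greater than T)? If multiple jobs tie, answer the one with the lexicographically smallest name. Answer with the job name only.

Answer: job_C

Derivation:
Op 1: register job_F */4 -> active={job_F:*/4}
Op 2: register job_G */16 -> active={job_F:*/4, job_G:*/16}
Op 3: unregister job_G -> active={job_F:*/4}
Op 4: register job_F */10 -> active={job_F:*/10}
Op 5: unregister job_F -> active={}
Op 6: register job_D */5 -> active={job_D:*/5}
Op 7: register job_C */6 -> active={job_C:*/6, job_D:*/5}
Op 8: unregister job_D -> active={job_C:*/6}
  job_C: interval 6, next fire after T=95 is 96
Earliest = 96, winner (lex tiebreak) = job_C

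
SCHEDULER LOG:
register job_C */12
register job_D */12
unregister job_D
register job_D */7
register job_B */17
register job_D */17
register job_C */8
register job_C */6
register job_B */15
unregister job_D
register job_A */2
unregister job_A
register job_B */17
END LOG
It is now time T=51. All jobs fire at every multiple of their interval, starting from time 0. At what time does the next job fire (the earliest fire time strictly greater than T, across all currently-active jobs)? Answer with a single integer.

Op 1: register job_C */12 -> active={job_C:*/12}
Op 2: register job_D */12 -> active={job_C:*/12, job_D:*/12}
Op 3: unregister job_D -> active={job_C:*/12}
Op 4: register job_D */7 -> active={job_C:*/12, job_D:*/7}
Op 5: register job_B */17 -> active={job_B:*/17, job_C:*/12, job_D:*/7}
Op 6: register job_D */17 -> active={job_B:*/17, job_C:*/12, job_D:*/17}
Op 7: register job_C */8 -> active={job_B:*/17, job_C:*/8, job_D:*/17}
Op 8: register job_C */6 -> active={job_B:*/17, job_C:*/6, job_D:*/17}
Op 9: register job_B */15 -> active={job_B:*/15, job_C:*/6, job_D:*/17}
Op 10: unregister job_D -> active={job_B:*/15, job_C:*/6}
Op 11: register job_A */2 -> active={job_A:*/2, job_B:*/15, job_C:*/6}
Op 12: unregister job_A -> active={job_B:*/15, job_C:*/6}
Op 13: register job_B */17 -> active={job_B:*/17, job_C:*/6}
  job_B: interval 17, next fire after T=51 is 68
  job_C: interval 6, next fire after T=51 is 54
Earliest fire time = 54 (job job_C)

Answer: 54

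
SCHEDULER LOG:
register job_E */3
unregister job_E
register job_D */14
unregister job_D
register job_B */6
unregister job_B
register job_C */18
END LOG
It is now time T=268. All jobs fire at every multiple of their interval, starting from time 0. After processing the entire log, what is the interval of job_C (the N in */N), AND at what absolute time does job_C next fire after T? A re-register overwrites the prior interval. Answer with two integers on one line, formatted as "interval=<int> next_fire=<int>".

Answer: interval=18 next_fire=270

Derivation:
Op 1: register job_E */3 -> active={job_E:*/3}
Op 2: unregister job_E -> active={}
Op 3: register job_D */14 -> active={job_D:*/14}
Op 4: unregister job_D -> active={}
Op 5: register job_B */6 -> active={job_B:*/6}
Op 6: unregister job_B -> active={}
Op 7: register job_C */18 -> active={job_C:*/18}
Final interval of job_C = 18
Next fire of job_C after T=268: (268//18+1)*18 = 270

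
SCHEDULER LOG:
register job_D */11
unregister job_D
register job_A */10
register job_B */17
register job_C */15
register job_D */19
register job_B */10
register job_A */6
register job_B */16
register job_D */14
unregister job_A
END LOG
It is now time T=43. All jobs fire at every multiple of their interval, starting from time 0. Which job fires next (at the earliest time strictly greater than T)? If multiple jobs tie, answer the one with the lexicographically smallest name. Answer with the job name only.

Answer: job_C

Derivation:
Op 1: register job_D */11 -> active={job_D:*/11}
Op 2: unregister job_D -> active={}
Op 3: register job_A */10 -> active={job_A:*/10}
Op 4: register job_B */17 -> active={job_A:*/10, job_B:*/17}
Op 5: register job_C */15 -> active={job_A:*/10, job_B:*/17, job_C:*/15}
Op 6: register job_D */19 -> active={job_A:*/10, job_B:*/17, job_C:*/15, job_D:*/19}
Op 7: register job_B */10 -> active={job_A:*/10, job_B:*/10, job_C:*/15, job_D:*/19}
Op 8: register job_A */6 -> active={job_A:*/6, job_B:*/10, job_C:*/15, job_D:*/19}
Op 9: register job_B */16 -> active={job_A:*/6, job_B:*/16, job_C:*/15, job_D:*/19}
Op 10: register job_D */14 -> active={job_A:*/6, job_B:*/16, job_C:*/15, job_D:*/14}
Op 11: unregister job_A -> active={job_B:*/16, job_C:*/15, job_D:*/14}
  job_B: interval 16, next fire after T=43 is 48
  job_C: interval 15, next fire after T=43 is 45
  job_D: interval 14, next fire after T=43 is 56
Earliest = 45, winner (lex tiebreak) = job_C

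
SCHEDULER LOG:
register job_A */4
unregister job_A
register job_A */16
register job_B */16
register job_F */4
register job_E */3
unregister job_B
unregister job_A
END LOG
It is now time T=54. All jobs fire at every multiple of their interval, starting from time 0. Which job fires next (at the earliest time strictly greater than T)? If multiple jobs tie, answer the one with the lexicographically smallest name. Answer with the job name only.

Op 1: register job_A */4 -> active={job_A:*/4}
Op 2: unregister job_A -> active={}
Op 3: register job_A */16 -> active={job_A:*/16}
Op 4: register job_B */16 -> active={job_A:*/16, job_B:*/16}
Op 5: register job_F */4 -> active={job_A:*/16, job_B:*/16, job_F:*/4}
Op 6: register job_E */3 -> active={job_A:*/16, job_B:*/16, job_E:*/3, job_F:*/4}
Op 7: unregister job_B -> active={job_A:*/16, job_E:*/3, job_F:*/4}
Op 8: unregister job_A -> active={job_E:*/3, job_F:*/4}
  job_E: interval 3, next fire after T=54 is 57
  job_F: interval 4, next fire after T=54 is 56
Earliest = 56, winner (lex tiebreak) = job_F

Answer: job_F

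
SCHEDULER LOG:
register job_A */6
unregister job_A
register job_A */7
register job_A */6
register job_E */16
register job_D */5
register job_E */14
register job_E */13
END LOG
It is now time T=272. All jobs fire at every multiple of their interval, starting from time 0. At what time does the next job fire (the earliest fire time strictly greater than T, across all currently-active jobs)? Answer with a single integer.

Op 1: register job_A */6 -> active={job_A:*/6}
Op 2: unregister job_A -> active={}
Op 3: register job_A */7 -> active={job_A:*/7}
Op 4: register job_A */6 -> active={job_A:*/6}
Op 5: register job_E */16 -> active={job_A:*/6, job_E:*/16}
Op 6: register job_D */5 -> active={job_A:*/6, job_D:*/5, job_E:*/16}
Op 7: register job_E */14 -> active={job_A:*/6, job_D:*/5, job_E:*/14}
Op 8: register job_E */13 -> active={job_A:*/6, job_D:*/5, job_E:*/13}
  job_A: interval 6, next fire after T=272 is 276
  job_D: interval 5, next fire after T=272 is 275
  job_E: interval 13, next fire after T=272 is 273
Earliest fire time = 273 (job job_E)

Answer: 273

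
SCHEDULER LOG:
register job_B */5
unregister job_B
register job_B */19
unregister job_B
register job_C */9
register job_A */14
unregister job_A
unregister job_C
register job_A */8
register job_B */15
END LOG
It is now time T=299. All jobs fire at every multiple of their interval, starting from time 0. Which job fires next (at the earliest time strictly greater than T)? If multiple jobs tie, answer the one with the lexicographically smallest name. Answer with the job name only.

Answer: job_B

Derivation:
Op 1: register job_B */5 -> active={job_B:*/5}
Op 2: unregister job_B -> active={}
Op 3: register job_B */19 -> active={job_B:*/19}
Op 4: unregister job_B -> active={}
Op 5: register job_C */9 -> active={job_C:*/9}
Op 6: register job_A */14 -> active={job_A:*/14, job_C:*/9}
Op 7: unregister job_A -> active={job_C:*/9}
Op 8: unregister job_C -> active={}
Op 9: register job_A */8 -> active={job_A:*/8}
Op 10: register job_B */15 -> active={job_A:*/8, job_B:*/15}
  job_A: interval 8, next fire after T=299 is 304
  job_B: interval 15, next fire after T=299 is 300
Earliest = 300, winner (lex tiebreak) = job_B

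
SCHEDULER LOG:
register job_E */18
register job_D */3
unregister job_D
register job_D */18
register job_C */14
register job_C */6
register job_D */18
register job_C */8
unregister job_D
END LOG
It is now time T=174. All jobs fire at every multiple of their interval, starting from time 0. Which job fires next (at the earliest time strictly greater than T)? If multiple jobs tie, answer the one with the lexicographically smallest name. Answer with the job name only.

Op 1: register job_E */18 -> active={job_E:*/18}
Op 2: register job_D */3 -> active={job_D:*/3, job_E:*/18}
Op 3: unregister job_D -> active={job_E:*/18}
Op 4: register job_D */18 -> active={job_D:*/18, job_E:*/18}
Op 5: register job_C */14 -> active={job_C:*/14, job_D:*/18, job_E:*/18}
Op 6: register job_C */6 -> active={job_C:*/6, job_D:*/18, job_E:*/18}
Op 7: register job_D */18 -> active={job_C:*/6, job_D:*/18, job_E:*/18}
Op 8: register job_C */8 -> active={job_C:*/8, job_D:*/18, job_E:*/18}
Op 9: unregister job_D -> active={job_C:*/8, job_E:*/18}
  job_C: interval 8, next fire after T=174 is 176
  job_E: interval 18, next fire after T=174 is 180
Earliest = 176, winner (lex tiebreak) = job_C

Answer: job_C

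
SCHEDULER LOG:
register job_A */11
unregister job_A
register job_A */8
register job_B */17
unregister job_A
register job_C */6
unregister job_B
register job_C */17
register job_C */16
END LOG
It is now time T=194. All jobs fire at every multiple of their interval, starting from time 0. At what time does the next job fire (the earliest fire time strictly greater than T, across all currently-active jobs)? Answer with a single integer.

Answer: 208

Derivation:
Op 1: register job_A */11 -> active={job_A:*/11}
Op 2: unregister job_A -> active={}
Op 3: register job_A */8 -> active={job_A:*/8}
Op 4: register job_B */17 -> active={job_A:*/8, job_B:*/17}
Op 5: unregister job_A -> active={job_B:*/17}
Op 6: register job_C */6 -> active={job_B:*/17, job_C:*/6}
Op 7: unregister job_B -> active={job_C:*/6}
Op 8: register job_C */17 -> active={job_C:*/17}
Op 9: register job_C */16 -> active={job_C:*/16}
  job_C: interval 16, next fire after T=194 is 208
Earliest fire time = 208 (job job_C)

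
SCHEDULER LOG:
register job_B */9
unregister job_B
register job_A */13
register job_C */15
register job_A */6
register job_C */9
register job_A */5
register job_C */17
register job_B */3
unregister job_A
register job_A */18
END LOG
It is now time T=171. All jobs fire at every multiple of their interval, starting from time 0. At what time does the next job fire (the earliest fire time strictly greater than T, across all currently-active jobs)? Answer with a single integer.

Op 1: register job_B */9 -> active={job_B:*/9}
Op 2: unregister job_B -> active={}
Op 3: register job_A */13 -> active={job_A:*/13}
Op 4: register job_C */15 -> active={job_A:*/13, job_C:*/15}
Op 5: register job_A */6 -> active={job_A:*/6, job_C:*/15}
Op 6: register job_C */9 -> active={job_A:*/6, job_C:*/9}
Op 7: register job_A */5 -> active={job_A:*/5, job_C:*/9}
Op 8: register job_C */17 -> active={job_A:*/5, job_C:*/17}
Op 9: register job_B */3 -> active={job_A:*/5, job_B:*/3, job_C:*/17}
Op 10: unregister job_A -> active={job_B:*/3, job_C:*/17}
Op 11: register job_A */18 -> active={job_A:*/18, job_B:*/3, job_C:*/17}
  job_A: interval 18, next fire after T=171 is 180
  job_B: interval 3, next fire after T=171 is 174
  job_C: interval 17, next fire after T=171 is 187
Earliest fire time = 174 (job job_B)

Answer: 174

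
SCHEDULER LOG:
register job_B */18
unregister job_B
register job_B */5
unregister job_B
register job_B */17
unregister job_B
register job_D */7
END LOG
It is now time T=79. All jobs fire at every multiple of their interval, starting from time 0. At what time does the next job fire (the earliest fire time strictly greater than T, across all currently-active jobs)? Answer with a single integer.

Answer: 84

Derivation:
Op 1: register job_B */18 -> active={job_B:*/18}
Op 2: unregister job_B -> active={}
Op 3: register job_B */5 -> active={job_B:*/5}
Op 4: unregister job_B -> active={}
Op 5: register job_B */17 -> active={job_B:*/17}
Op 6: unregister job_B -> active={}
Op 7: register job_D */7 -> active={job_D:*/7}
  job_D: interval 7, next fire after T=79 is 84
Earliest fire time = 84 (job job_D)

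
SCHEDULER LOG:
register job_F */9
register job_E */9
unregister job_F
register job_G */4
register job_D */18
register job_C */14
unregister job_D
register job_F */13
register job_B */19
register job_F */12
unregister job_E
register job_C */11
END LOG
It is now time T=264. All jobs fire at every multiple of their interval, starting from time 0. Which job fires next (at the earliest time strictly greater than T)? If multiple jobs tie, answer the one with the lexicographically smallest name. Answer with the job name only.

Answer: job_B

Derivation:
Op 1: register job_F */9 -> active={job_F:*/9}
Op 2: register job_E */9 -> active={job_E:*/9, job_F:*/9}
Op 3: unregister job_F -> active={job_E:*/9}
Op 4: register job_G */4 -> active={job_E:*/9, job_G:*/4}
Op 5: register job_D */18 -> active={job_D:*/18, job_E:*/9, job_G:*/4}
Op 6: register job_C */14 -> active={job_C:*/14, job_D:*/18, job_E:*/9, job_G:*/4}
Op 7: unregister job_D -> active={job_C:*/14, job_E:*/9, job_G:*/4}
Op 8: register job_F */13 -> active={job_C:*/14, job_E:*/9, job_F:*/13, job_G:*/4}
Op 9: register job_B */19 -> active={job_B:*/19, job_C:*/14, job_E:*/9, job_F:*/13, job_G:*/4}
Op 10: register job_F */12 -> active={job_B:*/19, job_C:*/14, job_E:*/9, job_F:*/12, job_G:*/4}
Op 11: unregister job_E -> active={job_B:*/19, job_C:*/14, job_F:*/12, job_G:*/4}
Op 12: register job_C */11 -> active={job_B:*/19, job_C:*/11, job_F:*/12, job_G:*/4}
  job_B: interval 19, next fire after T=264 is 266
  job_C: interval 11, next fire after T=264 is 275
  job_F: interval 12, next fire after T=264 is 276
  job_G: interval 4, next fire after T=264 is 268
Earliest = 266, winner (lex tiebreak) = job_B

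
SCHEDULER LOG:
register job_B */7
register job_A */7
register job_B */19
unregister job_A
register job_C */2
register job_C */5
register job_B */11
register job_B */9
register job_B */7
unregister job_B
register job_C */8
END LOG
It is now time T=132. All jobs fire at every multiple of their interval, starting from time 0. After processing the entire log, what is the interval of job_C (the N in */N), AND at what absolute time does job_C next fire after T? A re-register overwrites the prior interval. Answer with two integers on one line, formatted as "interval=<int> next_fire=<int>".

Answer: interval=8 next_fire=136

Derivation:
Op 1: register job_B */7 -> active={job_B:*/7}
Op 2: register job_A */7 -> active={job_A:*/7, job_B:*/7}
Op 3: register job_B */19 -> active={job_A:*/7, job_B:*/19}
Op 4: unregister job_A -> active={job_B:*/19}
Op 5: register job_C */2 -> active={job_B:*/19, job_C:*/2}
Op 6: register job_C */5 -> active={job_B:*/19, job_C:*/5}
Op 7: register job_B */11 -> active={job_B:*/11, job_C:*/5}
Op 8: register job_B */9 -> active={job_B:*/9, job_C:*/5}
Op 9: register job_B */7 -> active={job_B:*/7, job_C:*/5}
Op 10: unregister job_B -> active={job_C:*/5}
Op 11: register job_C */8 -> active={job_C:*/8}
Final interval of job_C = 8
Next fire of job_C after T=132: (132//8+1)*8 = 136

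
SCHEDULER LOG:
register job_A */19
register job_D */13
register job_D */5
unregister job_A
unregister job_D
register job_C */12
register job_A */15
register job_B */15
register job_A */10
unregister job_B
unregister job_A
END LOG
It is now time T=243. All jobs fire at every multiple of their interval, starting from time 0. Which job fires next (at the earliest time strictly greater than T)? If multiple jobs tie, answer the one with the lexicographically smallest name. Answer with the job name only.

Op 1: register job_A */19 -> active={job_A:*/19}
Op 2: register job_D */13 -> active={job_A:*/19, job_D:*/13}
Op 3: register job_D */5 -> active={job_A:*/19, job_D:*/5}
Op 4: unregister job_A -> active={job_D:*/5}
Op 5: unregister job_D -> active={}
Op 6: register job_C */12 -> active={job_C:*/12}
Op 7: register job_A */15 -> active={job_A:*/15, job_C:*/12}
Op 8: register job_B */15 -> active={job_A:*/15, job_B:*/15, job_C:*/12}
Op 9: register job_A */10 -> active={job_A:*/10, job_B:*/15, job_C:*/12}
Op 10: unregister job_B -> active={job_A:*/10, job_C:*/12}
Op 11: unregister job_A -> active={job_C:*/12}
  job_C: interval 12, next fire after T=243 is 252
Earliest = 252, winner (lex tiebreak) = job_C

Answer: job_C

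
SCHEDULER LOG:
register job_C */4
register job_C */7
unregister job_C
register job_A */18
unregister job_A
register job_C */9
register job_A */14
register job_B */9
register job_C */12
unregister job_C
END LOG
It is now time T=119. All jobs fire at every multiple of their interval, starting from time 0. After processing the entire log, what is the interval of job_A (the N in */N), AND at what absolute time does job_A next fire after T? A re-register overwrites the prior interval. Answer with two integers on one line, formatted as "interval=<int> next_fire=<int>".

Op 1: register job_C */4 -> active={job_C:*/4}
Op 2: register job_C */7 -> active={job_C:*/7}
Op 3: unregister job_C -> active={}
Op 4: register job_A */18 -> active={job_A:*/18}
Op 5: unregister job_A -> active={}
Op 6: register job_C */9 -> active={job_C:*/9}
Op 7: register job_A */14 -> active={job_A:*/14, job_C:*/9}
Op 8: register job_B */9 -> active={job_A:*/14, job_B:*/9, job_C:*/9}
Op 9: register job_C */12 -> active={job_A:*/14, job_B:*/9, job_C:*/12}
Op 10: unregister job_C -> active={job_A:*/14, job_B:*/9}
Final interval of job_A = 14
Next fire of job_A after T=119: (119//14+1)*14 = 126

Answer: interval=14 next_fire=126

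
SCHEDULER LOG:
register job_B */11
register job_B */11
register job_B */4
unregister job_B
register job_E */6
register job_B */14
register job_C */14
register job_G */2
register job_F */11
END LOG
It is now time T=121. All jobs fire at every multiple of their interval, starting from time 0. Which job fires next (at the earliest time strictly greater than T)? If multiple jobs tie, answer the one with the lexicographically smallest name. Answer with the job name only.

Op 1: register job_B */11 -> active={job_B:*/11}
Op 2: register job_B */11 -> active={job_B:*/11}
Op 3: register job_B */4 -> active={job_B:*/4}
Op 4: unregister job_B -> active={}
Op 5: register job_E */6 -> active={job_E:*/6}
Op 6: register job_B */14 -> active={job_B:*/14, job_E:*/6}
Op 7: register job_C */14 -> active={job_B:*/14, job_C:*/14, job_E:*/6}
Op 8: register job_G */2 -> active={job_B:*/14, job_C:*/14, job_E:*/6, job_G:*/2}
Op 9: register job_F */11 -> active={job_B:*/14, job_C:*/14, job_E:*/6, job_F:*/11, job_G:*/2}
  job_B: interval 14, next fire after T=121 is 126
  job_C: interval 14, next fire after T=121 is 126
  job_E: interval 6, next fire after T=121 is 126
  job_F: interval 11, next fire after T=121 is 132
  job_G: interval 2, next fire after T=121 is 122
Earliest = 122, winner (lex tiebreak) = job_G

Answer: job_G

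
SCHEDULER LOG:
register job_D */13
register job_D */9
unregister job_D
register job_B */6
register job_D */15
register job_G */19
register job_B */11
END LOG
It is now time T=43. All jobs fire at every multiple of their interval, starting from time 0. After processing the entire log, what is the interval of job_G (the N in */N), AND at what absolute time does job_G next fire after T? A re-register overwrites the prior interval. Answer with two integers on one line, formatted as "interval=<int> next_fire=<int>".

Answer: interval=19 next_fire=57

Derivation:
Op 1: register job_D */13 -> active={job_D:*/13}
Op 2: register job_D */9 -> active={job_D:*/9}
Op 3: unregister job_D -> active={}
Op 4: register job_B */6 -> active={job_B:*/6}
Op 5: register job_D */15 -> active={job_B:*/6, job_D:*/15}
Op 6: register job_G */19 -> active={job_B:*/6, job_D:*/15, job_G:*/19}
Op 7: register job_B */11 -> active={job_B:*/11, job_D:*/15, job_G:*/19}
Final interval of job_G = 19
Next fire of job_G after T=43: (43//19+1)*19 = 57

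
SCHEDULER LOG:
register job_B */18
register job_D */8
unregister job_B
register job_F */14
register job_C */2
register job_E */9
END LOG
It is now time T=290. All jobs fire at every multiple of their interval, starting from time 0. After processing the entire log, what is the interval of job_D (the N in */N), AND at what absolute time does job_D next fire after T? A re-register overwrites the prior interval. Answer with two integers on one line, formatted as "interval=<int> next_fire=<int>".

Answer: interval=8 next_fire=296

Derivation:
Op 1: register job_B */18 -> active={job_B:*/18}
Op 2: register job_D */8 -> active={job_B:*/18, job_D:*/8}
Op 3: unregister job_B -> active={job_D:*/8}
Op 4: register job_F */14 -> active={job_D:*/8, job_F:*/14}
Op 5: register job_C */2 -> active={job_C:*/2, job_D:*/8, job_F:*/14}
Op 6: register job_E */9 -> active={job_C:*/2, job_D:*/8, job_E:*/9, job_F:*/14}
Final interval of job_D = 8
Next fire of job_D after T=290: (290//8+1)*8 = 296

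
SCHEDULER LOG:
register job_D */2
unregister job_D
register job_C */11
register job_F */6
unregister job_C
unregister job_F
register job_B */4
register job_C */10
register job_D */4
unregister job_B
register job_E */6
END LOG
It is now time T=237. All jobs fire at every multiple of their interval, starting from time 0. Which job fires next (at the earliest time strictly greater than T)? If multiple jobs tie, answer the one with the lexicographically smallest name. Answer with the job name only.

Op 1: register job_D */2 -> active={job_D:*/2}
Op 2: unregister job_D -> active={}
Op 3: register job_C */11 -> active={job_C:*/11}
Op 4: register job_F */6 -> active={job_C:*/11, job_F:*/6}
Op 5: unregister job_C -> active={job_F:*/6}
Op 6: unregister job_F -> active={}
Op 7: register job_B */4 -> active={job_B:*/4}
Op 8: register job_C */10 -> active={job_B:*/4, job_C:*/10}
Op 9: register job_D */4 -> active={job_B:*/4, job_C:*/10, job_D:*/4}
Op 10: unregister job_B -> active={job_C:*/10, job_D:*/4}
Op 11: register job_E */6 -> active={job_C:*/10, job_D:*/4, job_E:*/6}
  job_C: interval 10, next fire after T=237 is 240
  job_D: interval 4, next fire after T=237 is 240
  job_E: interval 6, next fire after T=237 is 240
Earliest = 240, winner (lex tiebreak) = job_C

Answer: job_C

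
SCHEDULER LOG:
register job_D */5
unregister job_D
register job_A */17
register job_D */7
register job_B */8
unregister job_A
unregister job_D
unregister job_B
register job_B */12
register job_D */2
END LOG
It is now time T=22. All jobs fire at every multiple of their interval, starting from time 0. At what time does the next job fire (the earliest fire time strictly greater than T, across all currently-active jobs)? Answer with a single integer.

Op 1: register job_D */5 -> active={job_D:*/5}
Op 2: unregister job_D -> active={}
Op 3: register job_A */17 -> active={job_A:*/17}
Op 4: register job_D */7 -> active={job_A:*/17, job_D:*/7}
Op 5: register job_B */8 -> active={job_A:*/17, job_B:*/8, job_D:*/7}
Op 6: unregister job_A -> active={job_B:*/8, job_D:*/7}
Op 7: unregister job_D -> active={job_B:*/8}
Op 8: unregister job_B -> active={}
Op 9: register job_B */12 -> active={job_B:*/12}
Op 10: register job_D */2 -> active={job_B:*/12, job_D:*/2}
  job_B: interval 12, next fire after T=22 is 24
  job_D: interval 2, next fire after T=22 is 24
Earliest fire time = 24 (job job_B)

Answer: 24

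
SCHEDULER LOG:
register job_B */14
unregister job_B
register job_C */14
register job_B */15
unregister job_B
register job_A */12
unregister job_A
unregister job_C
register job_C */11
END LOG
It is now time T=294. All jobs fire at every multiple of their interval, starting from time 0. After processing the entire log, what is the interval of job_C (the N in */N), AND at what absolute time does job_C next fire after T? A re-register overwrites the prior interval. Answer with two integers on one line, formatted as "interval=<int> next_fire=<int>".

Answer: interval=11 next_fire=297

Derivation:
Op 1: register job_B */14 -> active={job_B:*/14}
Op 2: unregister job_B -> active={}
Op 3: register job_C */14 -> active={job_C:*/14}
Op 4: register job_B */15 -> active={job_B:*/15, job_C:*/14}
Op 5: unregister job_B -> active={job_C:*/14}
Op 6: register job_A */12 -> active={job_A:*/12, job_C:*/14}
Op 7: unregister job_A -> active={job_C:*/14}
Op 8: unregister job_C -> active={}
Op 9: register job_C */11 -> active={job_C:*/11}
Final interval of job_C = 11
Next fire of job_C after T=294: (294//11+1)*11 = 297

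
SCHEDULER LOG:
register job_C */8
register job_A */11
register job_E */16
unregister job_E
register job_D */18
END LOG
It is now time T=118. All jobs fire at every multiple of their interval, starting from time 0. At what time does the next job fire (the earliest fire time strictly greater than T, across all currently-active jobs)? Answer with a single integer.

Answer: 120

Derivation:
Op 1: register job_C */8 -> active={job_C:*/8}
Op 2: register job_A */11 -> active={job_A:*/11, job_C:*/8}
Op 3: register job_E */16 -> active={job_A:*/11, job_C:*/8, job_E:*/16}
Op 4: unregister job_E -> active={job_A:*/11, job_C:*/8}
Op 5: register job_D */18 -> active={job_A:*/11, job_C:*/8, job_D:*/18}
  job_A: interval 11, next fire after T=118 is 121
  job_C: interval 8, next fire after T=118 is 120
  job_D: interval 18, next fire after T=118 is 126
Earliest fire time = 120 (job job_C)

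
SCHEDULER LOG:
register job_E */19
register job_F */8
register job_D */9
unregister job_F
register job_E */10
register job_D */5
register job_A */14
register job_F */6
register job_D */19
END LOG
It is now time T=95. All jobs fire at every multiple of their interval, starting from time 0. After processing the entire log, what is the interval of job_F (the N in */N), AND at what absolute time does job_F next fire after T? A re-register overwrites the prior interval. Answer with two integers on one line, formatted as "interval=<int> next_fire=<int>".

Op 1: register job_E */19 -> active={job_E:*/19}
Op 2: register job_F */8 -> active={job_E:*/19, job_F:*/8}
Op 3: register job_D */9 -> active={job_D:*/9, job_E:*/19, job_F:*/8}
Op 4: unregister job_F -> active={job_D:*/9, job_E:*/19}
Op 5: register job_E */10 -> active={job_D:*/9, job_E:*/10}
Op 6: register job_D */5 -> active={job_D:*/5, job_E:*/10}
Op 7: register job_A */14 -> active={job_A:*/14, job_D:*/5, job_E:*/10}
Op 8: register job_F */6 -> active={job_A:*/14, job_D:*/5, job_E:*/10, job_F:*/6}
Op 9: register job_D */19 -> active={job_A:*/14, job_D:*/19, job_E:*/10, job_F:*/6}
Final interval of job_F = 6
Next fire of job_F after T=95: (95//6+1)*6 = 96

Answer: interval=6 next_fire=96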